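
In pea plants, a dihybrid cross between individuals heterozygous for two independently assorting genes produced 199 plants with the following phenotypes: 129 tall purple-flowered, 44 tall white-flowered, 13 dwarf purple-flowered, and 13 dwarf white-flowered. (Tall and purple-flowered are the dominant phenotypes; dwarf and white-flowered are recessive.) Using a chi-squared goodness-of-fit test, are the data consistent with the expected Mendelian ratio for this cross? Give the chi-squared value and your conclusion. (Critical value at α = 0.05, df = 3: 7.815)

19.667; not consistent

A dihybrid F₂ with independent assortment and complete dominance at both loci gives a 9:3:3:1 phenotypic ratio.
Under the 9:3:3:1 hypothesis (Σ ratio = 16, N = 199):
  tall purple-flowered: 199 × 9/16 = 111.9375
  tall white-flowered: 199 × 3/16 = 37.3125
  dwarf purple-flowered: 199 × 3/16 = 37.3125
  dwarf white-flowered: 199 × 1/16 = 12.4375
χ² = Σ (O − E)² / E
  tall purple-flowered: (129 − 111.9375)² / 111.9375 = 2.6008
  tall white-flowered: (44 − 37.3125)² / 37.3125 = 1.1986
  dwarf purple-flowered: (13 − 37.3125)² / 37.3125 = 15.8418
  dwarf white-flowered: (13 − 12.4375)² / 12.4375 = 0.0254
χ² = 2.6008 + 1.1986 + 15.8418 + 0.0254 = 19.6666 ≈ 19.667
Degrees of freedom = 4 − 1 = 3; critical value at α = 0.05 is 7.815.
Since 19.667 > 7.815, we reject the null hypothesis — the data do not fit the 9:3:3:1 ratio.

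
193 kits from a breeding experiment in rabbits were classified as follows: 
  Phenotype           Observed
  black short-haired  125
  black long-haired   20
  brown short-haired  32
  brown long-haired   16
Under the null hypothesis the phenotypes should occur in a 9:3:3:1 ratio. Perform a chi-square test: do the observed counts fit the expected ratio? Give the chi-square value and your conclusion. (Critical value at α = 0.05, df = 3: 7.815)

The 9:3:3:1 ratio has 16 parts, so with N = 193 the expected counts are:
  black short-haired: 193 × 9/16 = 108.5625
  black long-haired: 193 × 3/16 = 36.1875
  brown short-haired: 193 × 3/16 = 36.1875
  brown long-haired: 193 × 1/16 = 12.0625
χ² = Σ (O − E)² / E
  black short-haired: (125 − 108.5625)² / 108.5625 = 2.4888
  black long-haired: (20 − 36.1875)² / 36.1875 = 7.2410
  brown short-haired: (32 − 36.1875)² / 36.1875 = 0.4846
  brown long-haired: (16 − 12.0625)² / 12.0625 = 1.2853
χ² = 2.4888 + 7.2410 + 0.4846 + 1.2853 = 11.4997 ≈ 11.500
Degrees of freedom = 4 − 1 = 3; critical value at α = 0.05 is 7.815.
Since 11.500 > 7.815, we reject the null hypothesis — the data do not fit the 9:3:3:1 ratio.

11.500; not consistent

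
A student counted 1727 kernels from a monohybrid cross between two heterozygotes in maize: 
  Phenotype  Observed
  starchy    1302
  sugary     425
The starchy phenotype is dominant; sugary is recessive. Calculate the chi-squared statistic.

0.141

For a monohybrid cross between heterozygotes with complete dominance, the expected phenotypic ratio is 3:1.
Total ratio parts = 4. Expected numbers out of 1727:
  starchy: 1727 × 3/4 = 1295.25
  sugary: 1727 × 1/4 = 431.75
χ² = Σ (O − E)² / E
  starchy: (1302 − 1295.25)² / 1295.25 = 0.0352
  sugary: (425 − 431.75)² / 431.75 = 0.1055
χ² = 0.0352 + 0.1055 = 0.1407 ≈ 0.141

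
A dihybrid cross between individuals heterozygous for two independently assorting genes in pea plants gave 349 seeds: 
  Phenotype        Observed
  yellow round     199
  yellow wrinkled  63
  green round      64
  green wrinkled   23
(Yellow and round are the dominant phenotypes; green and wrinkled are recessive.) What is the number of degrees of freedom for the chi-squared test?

3

A dihybrid F₂ with independent assortment and complete dominance at both loci gives a 9:3:3:1 phenotypic ratio.
A goodness-of-fit test with 4 phenotype classes has df = 4 − 1 = 3.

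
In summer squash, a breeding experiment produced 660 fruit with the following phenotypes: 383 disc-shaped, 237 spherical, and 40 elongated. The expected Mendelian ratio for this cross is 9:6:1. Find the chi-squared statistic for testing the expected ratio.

Total ratio parts = 16. Expected numbers out of 660:
  disc-shaped: 660 × 9/16 = 371.25
  spherical: 660 × 6/16 = 247.5
  elongated: 660 × 1/16 = 41.25
χ² = Σ (O − E)² / E
  disc-shaped: (383 − 371.25)² / 371.25 = 0.3719
  spherical: (237 − 247.5)² / 247.5 = 0.4455
  elongated: (40 − 41.25)² / 41.25 = 0.0379
χ² = 0.3719 + 0.4455 + 0.0379 = 0.8553 ≈ 0.855

0.855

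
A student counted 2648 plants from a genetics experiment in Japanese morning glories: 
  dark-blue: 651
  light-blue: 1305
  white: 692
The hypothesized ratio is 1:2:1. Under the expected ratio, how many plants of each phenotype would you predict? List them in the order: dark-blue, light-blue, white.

The 1:2:1 ratio has 4 parts, so with N = 2648 the expected counts are:
  dark-blue: 2648 × 1/4 = 662
  light-blue: 2648 × 2/4 = 1324
  white: 2648 × 1/4 = 662

662, 1324, 662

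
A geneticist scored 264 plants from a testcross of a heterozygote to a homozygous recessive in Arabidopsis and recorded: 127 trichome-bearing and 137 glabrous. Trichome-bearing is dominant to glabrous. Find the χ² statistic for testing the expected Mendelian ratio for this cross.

A testcross of a heterozygote (Aa × aa) gives a 1:1 phenotypic ratio.
Under the 1:1 hypothesis (Σ ratio = 2, N = 264):
  trichome-bearing: 264 × 1/2 = 132
  glabrous: 264 × 1/2 = 132
χ² = Σ (O − E)² / E
  trichome-bearing: (127 − 132)² / 132 = 0.1894
  glabrous: (137 − 132)² / 132 = 0.1894
χ² = 0.1894 + 0.1894 = 0.3788 ≈ 0.379

0.379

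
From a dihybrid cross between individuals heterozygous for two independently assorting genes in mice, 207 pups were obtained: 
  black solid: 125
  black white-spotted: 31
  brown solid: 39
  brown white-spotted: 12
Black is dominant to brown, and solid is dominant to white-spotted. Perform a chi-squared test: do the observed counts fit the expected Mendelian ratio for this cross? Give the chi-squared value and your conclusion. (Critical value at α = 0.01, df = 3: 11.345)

2.271; consistent

A dihybrid F₂ with independent assortment and complete dominance at both loci gives a 9:3:3:1 phenotypic ratio.
The 9:3:3:1 ratio has 16 parts, so with N = 207 the expected counts are:
  black solid: 207 × 9/16 = 116.4375
  black white-spotted: 207 × 3/16 = 38.8125
  brown solid: 207 × 3/16 = 38.8125
  brown white-spotted: 207 × 1/16 = 12.9375
χ² = Σ (O − E)² / E
  black solid: (125 − 116.4375)² / 116.4375 = 0.6297
  black white-spotted: (31 − 38.8125)² / 38.8125 = 1.5726
  brown solid: (39 − 38.8125)² / 38.8125 = 0.0009
  brown white-spotted: (12 − 12.9375)² / 12.9375 = 0.0679
χ² = 0.6297 + 1.5726 + 0.0009 + 0.0679 = 2.2711 ≈ 2.271
Degrees of freedom = 4 − 1 = 3; critical value at α = 0.01 is 11.345.
Since 2.271 < 11.345, we fail to reject the null hypothesis — the data are consistent with the 9:3:3:1 ratio.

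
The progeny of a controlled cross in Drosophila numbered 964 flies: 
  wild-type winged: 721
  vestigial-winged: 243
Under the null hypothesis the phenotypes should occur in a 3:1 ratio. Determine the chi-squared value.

Total ratio parts = 4. Expected numbers out of 964:
  wild-type winged: 964 × 3/4 = 723
  vestigial-winged: 964 × 1/4 = 241
χ² = Σ (O − E)² / E
  wild-type winged: (721 − 723)² / 723 = 0.0055
  vestigial-winged: (243 − 241)² / 241 = 0.0166
χ² = 0.0055 + 0.0166 = 0.0221 ≈ 0.022

0.022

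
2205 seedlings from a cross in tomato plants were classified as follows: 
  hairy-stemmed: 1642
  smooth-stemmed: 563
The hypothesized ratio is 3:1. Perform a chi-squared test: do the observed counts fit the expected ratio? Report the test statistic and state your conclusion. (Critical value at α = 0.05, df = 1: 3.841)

Under the 3:1 hypothesis (Σ ratio = 4, N = 2205):
  hairy-stemmed: 2205 × 3/4 = 1653.75
  smooth-stemmed: 2205 × 1/4 = 551.25
χ² = Σ (O − E)² / E
  hairy-stemmed: (1642 − 1653.75)² / 1653.75 = 0.0835
  smooth-stemmed: (563 − 551.25)² / 551.25 = 0.2505
χ² = 0.0835 + 0.2505 = 0.334
Degrees of freedom = 2 − 1 = 1; critical value at α = 0.05 is 3.841.
Since 0.334 < 3.841, we fail to reject the null hypothesis — the data are consistent with the 3:1 ratio.

0.334; consistent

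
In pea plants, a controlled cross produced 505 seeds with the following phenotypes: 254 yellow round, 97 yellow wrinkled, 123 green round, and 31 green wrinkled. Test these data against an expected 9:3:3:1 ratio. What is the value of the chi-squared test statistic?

The 9:3:3:1 ratio has 16 parts, so with N = 505 the expected counts are:
  yellow round: 505 × 9/16 = 284.0625
  yellow wrinkled: 505 × 3/16 = 94.6875
  green round: 505 × 3/16 = 94.6875
  green wrinkled: 505 × 1/16 = 31.5625
χ² = Σ (O − E)² / E
  yellow round: (254 − 284.0625)² / 284.0625 = 3.1815
  yellow wrinkled: (97 − 94.6875)² / 94.6875 = 0.0565
  green round: (123 − 94.6875)² / 94.6875 = 8.4657
  green wrinkled: (31 − 31.5625)² / 31.5625 = 0.0100
χ² = 3.1815 + 0.0565 + 8.4657 + 0.0100 = 11.7137 ≈ 11.714

11.714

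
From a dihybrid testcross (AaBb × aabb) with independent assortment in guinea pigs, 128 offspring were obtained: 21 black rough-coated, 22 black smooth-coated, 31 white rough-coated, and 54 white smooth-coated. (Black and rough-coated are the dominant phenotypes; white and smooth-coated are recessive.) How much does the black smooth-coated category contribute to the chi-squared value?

3.125

A dihybrid testcross with independent assortment gives a 1:1:1:1 ratio.
Total ratio parts = 4. Expected numbers out of 128:
  black rough-coated: 128 × 1/4 = 32
  black smooth-coated: 128 × 1/4 = 32
  white rough-coated: 128 × 1/4 = 32
  white smooth-coated: 128 × 1/4 = 32
Contribution of black smooth-coated: (22 − 32)² / 32 = 3.1250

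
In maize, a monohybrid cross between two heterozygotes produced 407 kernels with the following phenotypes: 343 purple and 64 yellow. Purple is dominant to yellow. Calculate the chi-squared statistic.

18.674

For a monohybrid cross between heterozygotes with complete dominance, the expected phenotypic ratio is 3:1.
The 3:1 ratio has 4 parts, so with N = 407 the expected counts are:
  purple: 407 × 3/4 = 305.25
  yellow: 407 × 1/4 = 101.75
χ² = Σ (O − E)² / E
  purple: (343 − 305.25)² / 305.25 = 4.6685
  yellow: (64 − 101.75)² / 101.75 = 14.0055
χ² = 4.6685 + 14.0055 = 18.674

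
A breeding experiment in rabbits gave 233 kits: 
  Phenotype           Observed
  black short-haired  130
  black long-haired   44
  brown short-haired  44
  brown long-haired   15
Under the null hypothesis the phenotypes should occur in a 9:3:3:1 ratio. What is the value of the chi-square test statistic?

0.026

Expected counts for N = 233 under a 9:3:3:1 ratio (total parts = 16):
  black short-haired: 233 × 9/16 = 131.0625
  black long-haired: 233 × 3/16 = 43.6875
  brown short-haired: 233 × 3/16 = 43.6875
  brown long-haired: 233 × 1/16 = 14.5625
χ² = Σ (O − E)² / E
  black short-haired: (130 − 131.0625)² / 131.0625 = 0.0086
  black long-haired: (44 − 43.6875)² / 43.6875 = 0.0022
  brown short-haired: (44 − 43.6875)² / 43.6875 = 0.0022
  brown long-haired: (15 − 14.5625)² / 14.5625 = 0.0131
χ² = 0.0086 + 0.0022 + 0.0022 + 0.0131 = 0.0261 ≈ 0.026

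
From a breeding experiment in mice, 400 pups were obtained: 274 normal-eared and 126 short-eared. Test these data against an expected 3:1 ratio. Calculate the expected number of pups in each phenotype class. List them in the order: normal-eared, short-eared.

300, 100

Under the 3:1 hypothesis (Σ ratio = 4, N = 400):
  normal-eared: 400 × 3/4 = 300
  short-eared: 400 × 1/4 = 100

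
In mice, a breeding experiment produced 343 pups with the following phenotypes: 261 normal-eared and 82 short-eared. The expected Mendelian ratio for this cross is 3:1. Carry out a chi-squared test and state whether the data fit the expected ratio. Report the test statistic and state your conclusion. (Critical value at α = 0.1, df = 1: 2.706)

0.219; consistent

Expected counts for N = 343 under a 3:1 ratio (total parts = 4):
  normal-eared: 343 × 3/4 = 257.25
  short-eared: 343 × 1/4 = 85.75
χ² = Σ (O − E)² / E
  normal-eared: (261 − 257.25)² / 257.25 = 0.0547
  short-eared: (82 − 85.75)² / 85.75 = 0.1640
χ² = 0.0547 + 0.1640 = 0.2187 ≈ 0.219
Degrees of freedom = 2 − 1 = 1; critical value at α = 0.1 is 2.706.
Since 0.219 < 2.706, we fail to reject the null hypothesis — the data are consistent with the 3:1 ratio.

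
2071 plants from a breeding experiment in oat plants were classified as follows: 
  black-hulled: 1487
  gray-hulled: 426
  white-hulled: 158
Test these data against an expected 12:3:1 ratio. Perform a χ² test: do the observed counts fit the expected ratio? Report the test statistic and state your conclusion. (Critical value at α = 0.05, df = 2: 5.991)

12.786; not consistent

Expected counts for N = 2071 under a 12:3:1 ratio (total parts = 16):
  black-hulled: 2071 × 12/16 = 1553.25
  gray-hulled: 2071 × 3/16 = 388.3125
  white-hulled: 2071 × 1/16 = 129.4375
χ² = Σ (O − E)² / E
  black-hulled: (1487 − 1553.25)² / 1553.25 = 2.8257
  gray-hulled: (426 − 388.3125)² / 388.3125 = 3.6577
  white-hulled: (158 − 129.4375)² / 129.4375 = 6.3028
χ² = 2.8257 + 3.6577 + 6.3028 = 12.7862 ≈ 12.786
Degrees of freedom = 3 − 1 = 2; critical value at α = 0.05 is 5.991.
Since 12.786 > 5.991, we reject the null hypothesis — the data do not fit the 12:3:1 ratio.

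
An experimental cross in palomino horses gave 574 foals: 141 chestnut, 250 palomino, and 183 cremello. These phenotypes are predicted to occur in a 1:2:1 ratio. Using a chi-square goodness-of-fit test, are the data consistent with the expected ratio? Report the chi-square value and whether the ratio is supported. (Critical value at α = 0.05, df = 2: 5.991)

The 1:2:1 ratio has 4 parts, so with N = 574 the expected counts are:
  chestnut: 574 × 1/4 = 143.5
  palomino: 574 × 2/4 = 287
  cremello: 574 × 1/4 = 143.5
χ² = Σ (O − E)² / E
  chestnut: (141 − 143.5)² / 143.5 = 0.0436
  palomino: (250 − 287)² / 287 = 4.7700
  cremello: (183 − 143.5)² / 143.5 = 10.8728
χ² = 0.0436 + 4.7700 + 10.8728 = 15.6864 ≈ 15.686
Degrees of freedom = 3 − 1 = 2; critical value at α = 0.05 is 5.991.
Since 15.686 > 5.991, we reject the null hypothesis — the data do not fit the 1:2:1 ratio.

15.686; not consistent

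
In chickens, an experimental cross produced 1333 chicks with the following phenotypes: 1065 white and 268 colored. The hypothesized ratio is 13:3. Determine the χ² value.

1.607

Expected counts for N = 1333 under a 13:3 ratio (total parts = 16):
  white: 1333 × 13/16 = 1083.0625
  colored: 1333 × 3/16 = 249.9375
χ² = Σ (O − E)² / E
  white: (1065 − 1083.0625)² / 1083.0625 = 0.3012
  colored: (268 − 249.9375)² / 249.9375 = 1.3053
χ² = 0.3012 + 1.3053 = 1.6065 ≈ 1.607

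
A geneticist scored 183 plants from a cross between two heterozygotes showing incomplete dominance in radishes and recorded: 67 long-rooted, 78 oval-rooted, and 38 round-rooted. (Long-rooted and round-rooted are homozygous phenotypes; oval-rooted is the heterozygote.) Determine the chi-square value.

13.175

With incomplete dominance, a heterozygote × heterozygote cross gives a 1:2:1 phenotypic ratio.
Under the 1:2:1 hypothesis (Σ ratio = 4, N = 183):
  long-rooted: 183 × 1/4 = 45.75
  oval-rooted: 183 × 2/4 = 91.5
  round-rooted: 183 × 1/4 = 45.75
χ² = Σ (O − E)² / E
  long-rooted: (67 − 45.75)² / 45.75 = 9.8702
  oval-rooted: (78 − 91.5)² / 91.5 = 1.9918
  round-rooted: (38 − 45.75)² / 45.75 = 1.3128
χ² = 9.8702 + 1.9918 + 1.3128 = 13.1748 ≈ 13.175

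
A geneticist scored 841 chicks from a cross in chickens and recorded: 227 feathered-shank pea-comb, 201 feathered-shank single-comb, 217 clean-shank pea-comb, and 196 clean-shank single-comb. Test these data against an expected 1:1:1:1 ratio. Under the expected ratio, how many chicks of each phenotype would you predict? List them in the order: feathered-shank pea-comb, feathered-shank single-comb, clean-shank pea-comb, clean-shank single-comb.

Total ratio parts = 4. Expected numbers out of 841:
  feathered-shank pea-comb: 841 × 1/4 = 210.25
  feathered-shank single-comb: 841 × 1/4 = 210.25
  clean-shank pea-comb: 841 × 1/4 = 210.25
  clean-shank single-comb: 841 × 1/4 = 210.25

210.25, 210.25, 210.25, 210.25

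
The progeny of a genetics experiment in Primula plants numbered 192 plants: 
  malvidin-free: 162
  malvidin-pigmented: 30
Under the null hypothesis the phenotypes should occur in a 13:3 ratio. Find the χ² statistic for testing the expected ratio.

Under the 13:3 hypothesis (Σ ratio = 16, N = 192):
  malvidin-free: 192 × 13/16 = 156
  malvidin-pigmented: 192 × 3/16 = 36
χ² = Σ (O − E)² / E
  malvidin-free: (162 − 156)² / 156 = 0.2308
  malvidin-pigmented: (30 − 36)² / 36 = 1.0000
χ² = 0.2308 + 1.0000 = 1.2308 ≈ 1.231

1.231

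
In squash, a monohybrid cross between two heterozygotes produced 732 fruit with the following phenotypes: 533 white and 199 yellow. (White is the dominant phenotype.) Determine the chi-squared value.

1.865

For a monohybrid cross between heterozygotes with complete dominance, the expected phenotypic ratio is 3:1.
Expected counts for N = 732 under a 3:1 ratio (total parts = 4):
  white: 732 × 3/4 = 549
  yellow: 732 × 1/4 = 183
χ² = Σ (O − E)² / E
  white: (533 − 549)² / 549 = 0.4663
  yellow: (199 − 183)² / 183 = 1.3989
χ² = 0.4663 + 1.3989 = 1.8652 ≈ 1.865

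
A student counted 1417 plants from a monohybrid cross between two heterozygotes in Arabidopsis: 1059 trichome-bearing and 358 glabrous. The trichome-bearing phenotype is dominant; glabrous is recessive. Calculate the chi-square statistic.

0.053

For a monohybrid cross between heterozygotes with complete dominance, the expected phenotypic ratio is 3:1.
Total ratio parts = 4. Expected numbers out of 1417:
  trichome-bearing: 1417 × 3/4 = 1062.75
  glabrous: 1417 × 1/4 = 354.25
χ² = Σ (O − E)² / E
  trichome-bearing: (1059 − 1062.75)² / 1062.75 = 0.0132
  glabrous: (358 − 354.25)² / 354.25 = 0.0397
χ² = 0.0132 + 0.0397 = 0.0529 ≈ 0.053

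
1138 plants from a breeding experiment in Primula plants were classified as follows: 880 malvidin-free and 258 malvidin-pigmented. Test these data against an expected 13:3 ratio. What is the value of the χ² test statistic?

Expected counts for N = 1138 under a 13:3 ratio (total parts = 16):
  malvidin-free: 1138 × 13/16 = 924.625
  malvidin-pigmented: 1138 × 3/16 = 213.375
χ² = Σ (O − E)² / E
  malvidin-free: (880 − 924.625)² / 924.625 = 2.1537
  malvidin-pigmented: (258 − 213.375)² / 213.375 = 9.3328
χ² = 2.1537 + 9.3328 = 11.4865 ≈ 11.487

11.487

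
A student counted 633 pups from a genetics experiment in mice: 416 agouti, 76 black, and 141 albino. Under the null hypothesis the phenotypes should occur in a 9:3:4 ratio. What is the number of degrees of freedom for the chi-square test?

A goodness-of-fit test with 3 phenotype classes has df = 3 − 1 = 2.

2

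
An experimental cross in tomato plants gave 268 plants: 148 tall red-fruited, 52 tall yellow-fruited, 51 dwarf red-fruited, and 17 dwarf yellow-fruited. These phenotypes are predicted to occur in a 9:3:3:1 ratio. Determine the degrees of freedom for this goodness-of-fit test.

3

A goodness-of-fit test with 4 phenotype classes has df = 4 − 1 = 3.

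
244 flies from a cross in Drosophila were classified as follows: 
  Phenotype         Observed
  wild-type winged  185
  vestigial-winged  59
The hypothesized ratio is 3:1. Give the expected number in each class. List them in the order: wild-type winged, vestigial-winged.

Expected counts for N = 244 under a 3:1 ratio (total parts = 4):
  wild-type winged: 244 × 3/4 = 183
  vestigial-winged: 244 × 1/4 = 61

183, 61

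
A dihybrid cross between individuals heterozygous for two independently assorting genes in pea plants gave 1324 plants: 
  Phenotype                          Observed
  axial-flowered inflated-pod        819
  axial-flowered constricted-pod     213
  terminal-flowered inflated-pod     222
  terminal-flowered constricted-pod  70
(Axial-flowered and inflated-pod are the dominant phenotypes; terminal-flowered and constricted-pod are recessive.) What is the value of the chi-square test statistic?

A dihybrid F₂ with independent assortment and complete dominance at both loci gives a 9:3:3:1 phenotypic ratio.
The 9:3:3:1 ratio has 16 parts, so with N = 1324 the expected counts are:
  axial-flowered inflated-pod: 1324 × 9/16 = 744.75
  axial-flowered constricted-pod: 1324 × 3/16 = 248.25
  terminal-flowered inflated-pod: 1324 × 3/16 = 248.25
  terminal-flowered constricted-pod: 1324 × 1/16 = 82.75
χ² = Σ (O − E)² / E
  axial-flowered inflated-pod: (819 − 744.75)² / 744.75 = 7.4026
  axial-flowered constricted-pod: (213 − 248.25)² / 248.25 = 5.0053
  terminal-flowered inflated-pod: (222 − 248.25)² / 248.25 = 2.7757
  terminal-flowered constricted-pod: (70 − 82.75)² / 82.75 = 1.9645
χ² = 7.4026 + 5.0053 + 2.7757 + 1.9645 = 17.1481 ≈ 17.148

17.148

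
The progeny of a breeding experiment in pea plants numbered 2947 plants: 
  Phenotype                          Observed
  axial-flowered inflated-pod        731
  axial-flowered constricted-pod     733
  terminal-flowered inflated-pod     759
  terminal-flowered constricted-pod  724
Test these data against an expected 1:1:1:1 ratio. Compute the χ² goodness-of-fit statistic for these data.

Expected counts for N = 2947 under a 1:1:1:1 ratio (total parts = 4):
  axial-flowered inflated-pod: 2947 × 1/4 = 736.75
  axial-flowered constricted-pod: 2947 × 1/4 = 736.75
  terminal-flowered inflated-pod: 2947 × 1/4 = 736.75
  terminal-flowered constricted-pod: 2947 × 1/4 = 736.75
χ² = Σ (O − E)² / E
  axial-flowered inflated-pod: (731 − 736.75)² / 736.75 = 0.0449
  axial-flowered constricted-pod: (733 − 736.75)² / 736.75 = 0.0191
  terminal-flowered inflated-pod: (759 − 736.75)² / 736.75 = 0.6720
  terminal-flowered constricted-pod: (724 − 736.75)² / 736.75 = 0.2206
χ² = 0.0449 + 0.0191 + 0.6720 + 0.2206 = 0.9566 ≈ 0.957

0.957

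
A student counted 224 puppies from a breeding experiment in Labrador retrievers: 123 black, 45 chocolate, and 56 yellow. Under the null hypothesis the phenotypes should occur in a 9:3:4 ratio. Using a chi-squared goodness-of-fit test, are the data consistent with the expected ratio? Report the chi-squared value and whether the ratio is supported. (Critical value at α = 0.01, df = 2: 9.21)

0.286; consistent

Expected counts for N = 224 under a 9:3:4 ratio (total parts = 16):
  black: 224 × 9/16 = 126
  chocolate: 224 × 3/16 = 42
  yellow: 224 × 4/16 = 56
χ² = Σ (O − E)² / E
  black: (123 − 126)² / 126 = 0.0714
  chocolate: (45 − 42)² / 42 = 0.2143
  yellow: (56 − 56)² / 56 = 0.0000
χ² = 0.0714 + 0.2143 + 0.0000 = 0.2857 ≈ 0.286
Degrees of freedom = 3 − 1 = 2; critical value at α = 0.01 is 9.21.
Since 0.286 < 9.21, we fail to reject the null hypothesis — the data are consistent with the 9:3:4 ratio.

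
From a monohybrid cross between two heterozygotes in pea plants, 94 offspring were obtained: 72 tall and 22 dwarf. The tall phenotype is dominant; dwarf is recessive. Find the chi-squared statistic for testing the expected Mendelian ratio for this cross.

0.128

For a monohybrid cross between heterozygotes with complete dominance, the expected phenotypic ratio is 3:1.
Under the 3:1 hypothesis (Σ ratio = 4, N = 94):
  tall: 94 × 3/4 = 70.5
  dwarf: 94 × 1/4 = 23.5
χ² = Σ (O − E)² / E
  tall: (72 − 70.5)² / 70.5 = 0.0319
  dwarf: (22 − 23.5)² / 23.5 = 0.0957
χ² = 0.0319 + 0.0957 = 0.1276 ≈ 0.128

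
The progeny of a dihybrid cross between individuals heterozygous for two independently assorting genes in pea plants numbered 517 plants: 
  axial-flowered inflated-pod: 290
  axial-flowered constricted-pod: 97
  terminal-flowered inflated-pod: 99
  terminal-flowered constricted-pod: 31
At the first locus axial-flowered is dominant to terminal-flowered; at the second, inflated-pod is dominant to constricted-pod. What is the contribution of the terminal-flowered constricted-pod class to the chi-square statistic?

A dihybrid F₂ with independent assortment and complete dominance at both loci gives a 9:3:3:1 phenotypic ratio.
The 9:3:3:1 ratio has 16 parts, so with N = 517 the expected counts are:
  axial-flowered inflated-pod: 517 × 9/16 = 290.8125
  axial-flowered constricted-pod: 517 × 3/16 = 96.9375
  terminal-flowered inflated-pod: 517 × 3/16 = 96.9375
  terminal-flowered constricted-pod: 517 × 1/16 = 32.3125
Contribution of terminal-flowered constricted-pod: (31 − 32.3125)² / 32.3125 = 0.0533

0.053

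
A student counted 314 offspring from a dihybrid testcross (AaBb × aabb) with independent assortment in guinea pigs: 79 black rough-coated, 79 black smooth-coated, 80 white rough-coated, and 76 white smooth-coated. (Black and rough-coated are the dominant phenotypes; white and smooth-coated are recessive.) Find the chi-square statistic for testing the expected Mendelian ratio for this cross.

0.115

A dihybrid testcross with independent assortment gives a 1:1:1:1 ratio.
Expected counts for N = 314 under a 1:1:1:1 ratio (total parts = 4):
  black rough-coated: 314 × 1/4 = 78.5
  black smooth-coated: 314 × 1/4 = 78.5
  white rough-coated: 314 × 1/4 = 78.5
  white smooth-coated: 314 × 1/4 = 78.5
χ² = Σ (O − E)² / E
  black rough-coated: (79 − 78.5)² / 78.5 = 0.0032
  black smooth-coated: (79 − 78.5)² / 78.5 = 0.0032
  white rough-coated: (80 − 78.5)² / 78.5 = 0.0287
  white smooth-coated: (76 − 78.5)² / 78.5 = 0.0796
χ² = 0.0032 + 0.0032 + 0.0287 + 0.0796 = 0.1147 ≈ 0.115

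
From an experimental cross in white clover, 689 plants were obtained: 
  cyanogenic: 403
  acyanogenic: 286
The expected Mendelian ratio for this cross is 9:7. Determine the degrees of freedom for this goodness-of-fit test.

A goodness-of-fit test with 2 phenotype classes has df = 2 − 1 = 1.

1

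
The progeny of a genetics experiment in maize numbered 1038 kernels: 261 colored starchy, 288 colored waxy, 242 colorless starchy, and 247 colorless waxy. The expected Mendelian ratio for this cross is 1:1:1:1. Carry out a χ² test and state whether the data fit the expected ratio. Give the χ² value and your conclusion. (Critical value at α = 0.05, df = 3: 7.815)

4.921; consistent

Under the 1:1:1:1 hypothesis (Σ ratio = 4, N = 1038):
  colored starchy: 1038 × 1/4 = 259.5
  colored waxy: 1038 × 1/4 = 259.5
  colorless starchy: 1038 × 1/4 = 259.5
  colorless waxy: 1038 × 1/4 = 259.5
χ² = Σ (O − E)² / E
  colored starchy: (261 − 259.5)² / 259.5 = 0.0087
  colored waxy: (288 − 259.5)² / 259.5 = 3.1301
  colorless starchy: (242 − 259.5)² / 259.5 = 1.1802
  colorless waxy: (247 − 259.5)² / 259.5 = 0.6021
χ² = 0.0087 + 3.1301 + 1.1802 + 0.6021 = 4.9211 ≈ 4.921
Degrees of freedom = 4 − 1 = 3; critical value at α = 0.05 is 7.815.
Since 4.921 < 7.815, we fail to reject the null hypothesis — the data are consistent with the 1:1:1:1 ratio.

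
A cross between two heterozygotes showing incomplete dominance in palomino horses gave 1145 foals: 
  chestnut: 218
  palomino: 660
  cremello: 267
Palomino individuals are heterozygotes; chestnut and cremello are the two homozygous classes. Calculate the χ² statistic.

With incomplete dominance, a heterozygote × heterozygote cross gives a 1:2:1 phenotypic ratio.
Expected counts for N = 1145 under a 1:2:1 ratio (total parts = 4):
  chestnut: 1145 × 1/4 = 286.25
  palomino: 1145 × 2/4 = 572.5
  cremello: 1145 × 1/4 = 286.25
χ² = Σ (O − E)² / E
  chestnut: (218 − 286.25)² / 286.25 = 16.2727
  palomino: (660 − 572.5)² / 572.5 = 13.3734
  cremello: (267 − 286.25)² / 286.25 = 1.2945
χ² = 16.2727 + 13.3734 + 1.2945 = 30.9406 ≈ 30.941

30.941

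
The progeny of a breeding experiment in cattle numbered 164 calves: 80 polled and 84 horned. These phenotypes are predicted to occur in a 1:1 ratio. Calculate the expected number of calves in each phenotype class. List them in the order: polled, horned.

82, 82

Expected counts for N = 164 under a 1:1 ratio (total parts = 2):
  polled: 164 × 1/2 = 82
  horned: 164 × 1/2 = 82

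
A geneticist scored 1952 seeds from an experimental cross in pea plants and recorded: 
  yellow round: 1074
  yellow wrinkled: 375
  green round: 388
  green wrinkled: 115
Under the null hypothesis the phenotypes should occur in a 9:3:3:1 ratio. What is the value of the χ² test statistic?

Total ratio parts = 16. Expected numbers out of 1952:
  yellow round: 1952 × 9/16 = 1098
  yellow wrinkled: 1952 × 3/16 = 366
  green round: 1952 × 3/16 = 366
  green wrinkled: 1952 × 1/16 = 122
χ² = Σ (O − E)² / E
  yellow round: (1074 − 1098)² / 1098 = 0.5246
  yellow wrinkled: (375 − 366)² / 366 = 0.2213
  green round: (388 − 366)² / 366 = 1.3224
  green wrinkled: (115 − 122)² / 122 = 0.4016
χ² = 0.5246 + 0.2213 + 1.3224 + 0.4016 = 2.4699 ≈ 2.470

2.470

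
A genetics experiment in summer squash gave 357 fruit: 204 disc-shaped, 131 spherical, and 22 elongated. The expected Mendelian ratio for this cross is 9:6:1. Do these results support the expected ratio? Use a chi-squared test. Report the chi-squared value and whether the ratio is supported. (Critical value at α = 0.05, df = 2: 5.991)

0.117; consistent

Total ratio parts = 16. Expected numbers out of 357:
  disc-shaped: 357 × 9/16 = 200.8125
  spherical: 357 × 6/16 = 133.875
  elongated: 357 × 1/16 = 22.3125
χ² = Σ (O − E)² / E
  disc-shaped: (204 − 200.8125)² / 200.8125 = 0.0506
  spherical: (131 − 133.875)² / 133.875 = 0.0617
  elongated: (22 − 22.3125)² / 22.3125 = 0.0044
χ² = 0.0506 + 0.0617 + 0.0044 = 0.1167 ≈ 0.117
Degrees of freedom = 3 − 1 = 2; critical value at α = 0.05 is 5.991.
Since 0.117 < 5.991, we fail to reject the null hypothesis — the data are consistent with the 9:6:1 ratio.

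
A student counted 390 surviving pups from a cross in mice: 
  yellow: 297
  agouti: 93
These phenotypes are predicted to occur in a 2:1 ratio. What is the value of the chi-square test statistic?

Expected counts for N = 390 under a 2:1 ratio (total parts = 3):
  yellow: 390 × 2/3 = 260
  agouti: 390 × 1/3 = 130
χ² = Σ (O − E)² / E
  yellow: (297 − 260)² / 260 = 5.2654
  agouti: (93 − 130)² / 130 = 10.5308
χ² = 5.2654 + 10.5308 = 15.7962 ≈ 15.796

15.796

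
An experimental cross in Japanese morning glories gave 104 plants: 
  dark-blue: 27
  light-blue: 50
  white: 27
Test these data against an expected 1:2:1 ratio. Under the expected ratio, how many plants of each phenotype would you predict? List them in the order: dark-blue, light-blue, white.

Expected counts for N = 104 under a 1:2:1 ratio (total parts = 4):
  dark-blue: 104 × 1/4 = 26
  light-blue: 104 × 2/4 = 52
  white: 104 × 1/4 = 26

26, 52, 26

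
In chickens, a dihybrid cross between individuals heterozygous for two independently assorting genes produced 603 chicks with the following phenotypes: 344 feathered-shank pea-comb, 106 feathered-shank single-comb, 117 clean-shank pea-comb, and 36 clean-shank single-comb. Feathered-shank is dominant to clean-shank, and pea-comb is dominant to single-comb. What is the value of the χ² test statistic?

A dihybrid F₂ with independent assortment and complete dominance at both loci gives a 9:3:3:1 phenotypic ratio.
Total ratio parts = 16. Expected numbers out of 603:
  feathered-shank pea-comb: 603 × 9/16 = 339.1875
  feathered-shank single-comb: 603 × 3/16 = 113.0625
  clean-shank pea-comb: 603 × 3/16 = 113.0625
  clean-shank single-comb: 603 × 1/16 = 37.6875
χ² = Σ (O − E)² / E
  feathered-shank pea-comb: (344 − 339.1875)² / 339.1875 = 0.0683
  feathered-shank single-comb: (106 − 113.0625)² / 113.0625 = 0.4412
  clean-shank pea-comb: (117 − 113.0625)² / 113.0625 = 0.1371
  clean-shank single-comb: (36 − 37.6875)² / 37.6875 = 0.0756
χ² = 0.0683 + 0.4412 + 0.1371 + 0.0756 = 0.7222 ≈ 0.722

0.722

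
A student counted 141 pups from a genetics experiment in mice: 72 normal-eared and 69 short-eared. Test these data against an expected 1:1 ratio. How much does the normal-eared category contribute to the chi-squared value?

Total ratio parts = 2. Expected numbers out of 141:
  normal-eared: 141 × 1/2 = 70.5
  short-eared: 141 × 1/2 = 70.5
Contribution of normal-eared: (72 − 70.5)² / 70.5 = 0.0319

0.032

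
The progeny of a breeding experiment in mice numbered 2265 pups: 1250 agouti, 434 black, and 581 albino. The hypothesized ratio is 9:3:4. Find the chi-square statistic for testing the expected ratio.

1.043

Total ratio parts = 16. Expected numbers out of 2265:
  agouti: 2265 × 9/16 = 1274.0625
  black: 2265 × 3/16 = 424.6875
  albino: 2265 × 4/16 = 566.25
χ² = Σ (O − E)² / E
  agouti: (1250 − 1274.0625)² / 1274.0625 = 0.4545
  black: (434 − 424.6875)² / 424.6875 = 0.2042
  albino: (581 − 566.25)² / 566.25 = 0.3842
χ² = 0.4545 + 0.2042 + 0.3842 = 1.0429 ≈ 1.043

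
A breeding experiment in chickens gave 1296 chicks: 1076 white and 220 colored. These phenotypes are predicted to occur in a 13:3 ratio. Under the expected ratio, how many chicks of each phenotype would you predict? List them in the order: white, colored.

1053, 243

Expected counts for N = 1296 under a 13:3 ratio (total parts = 16):
  white: 1296 × 13/16 = 1053
  colored: 1296 × 3/16 = 243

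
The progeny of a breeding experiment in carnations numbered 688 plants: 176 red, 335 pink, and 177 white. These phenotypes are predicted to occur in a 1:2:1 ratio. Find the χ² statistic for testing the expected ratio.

0.474

Expected counts for N = 688 under a 1:2:1 ratio (total parts = 4):
  red: 688 × 1/4 = 172
  pink: 688 × 2/4 = 344
  white: 688 × 1/4 = 172
χ² = Σ (O − E)² / E
  red: (176 − 172)² / 172 = 0.0930
  pink: (335 − 344)² / 344 = 0.2355
  white: (177 − 172)² / 172 = 0.1453
χ² = 0.0930 + 0.2355 + 0.1453 = 0.4738 ≈ 0.474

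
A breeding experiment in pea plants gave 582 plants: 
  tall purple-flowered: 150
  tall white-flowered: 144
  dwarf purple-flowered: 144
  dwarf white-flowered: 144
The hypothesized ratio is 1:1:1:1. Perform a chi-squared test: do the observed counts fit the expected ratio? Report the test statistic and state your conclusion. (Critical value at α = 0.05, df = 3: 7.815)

0.186; consistent

Total ratio parts = 4. Expected numbers out of 582:
  tall purple-flowered: 582 × 1/4 = 145.5
  tall white-flowered: 582 × 1/4 = 145.5
  dwarf purple-flowered: 582 × 1/4 = 145.5
  dwarf white-flowered: 582 × 1/4 = 145.5
χ² = Σ (O − E)² / E
  tall purple-flowered: (150 − 145.5)² / 145.5 = 0.1392
  tall white-flowered: (144 − 145.5)² / 145.5 = 0.0155
  dwarf purple-flowered: (144 − 145.5)² / 145.5 = 0.0155
  dwarf white-flowered: (144 − 145.5)² / 145.5 = 0.0155
χ² = 0.1392 + 0.0155 + 0.0155 + 0.0155 = 0.1857 ≈ 0.186
Degrees of freedom = 4 − 1 = 3; critical value at α = 0.05 is 7.815.
Since 0.186 < 7.815, we fail to reject the null hypothesis — the data are consistent with the 1:1:1:1 ratio.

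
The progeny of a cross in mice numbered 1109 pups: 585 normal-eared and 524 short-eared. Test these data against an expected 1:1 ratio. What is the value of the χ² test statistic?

Expected counts for N = 1109 under a 1:1 ratio (total parts = 2):
  normal-eared: 1109 × 1/2 = 554.5
  short-eared: 1109 × 1/2 = 554.5
χ² = Σ (O − E)² / E
  normal-eared: (585 − 554.5)² / 554.5 = 1.6776
  short-eared: (524 − 554.5)² / 554.5 = 1.6776
χ² = 1.6776 + 1.6776 = 3.3552 ≈ 3.355

3.355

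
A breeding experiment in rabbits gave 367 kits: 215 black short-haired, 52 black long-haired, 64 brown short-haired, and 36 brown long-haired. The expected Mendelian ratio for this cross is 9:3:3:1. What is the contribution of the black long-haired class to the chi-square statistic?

The 9:3:3:1 ratio has 16 parts, so with N = 367 the expected counts are:
  black short-haired: 367 × 9/16 = 206.4375
  black long-haired: 367 × 3/16 = 68.8125
  brown short-haired: 367 × 3/16 = 68.8125
  brown long-haired: 367 × 1/16 = 22.9375
Contribution of black long-haired: (52 − 68.8125)² / 68.8125 = 4.1077

4.108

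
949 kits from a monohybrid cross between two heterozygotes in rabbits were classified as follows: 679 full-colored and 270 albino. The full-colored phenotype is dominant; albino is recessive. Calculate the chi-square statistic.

6.028

For a monohybrid cross between heterozygotes with complete dominance, the expected phenotypic ratio is 3:1.
Under the 3:1 hypothesis (Σ ratio = 4, N = 949):
  full-colored: 949 × 3/4 = 711.75
  albino: 949 × 1/4 = 237.25
χ² = Σ (O − E)² / E
  full-colored: (679 − 711.75)² / 711.75 = 1.5069
  albino: (270 − 237.25)² / 237.25 = 4.5208
χ² = 1.5069 + 4.5208 = 6.0277 ≈ 6.028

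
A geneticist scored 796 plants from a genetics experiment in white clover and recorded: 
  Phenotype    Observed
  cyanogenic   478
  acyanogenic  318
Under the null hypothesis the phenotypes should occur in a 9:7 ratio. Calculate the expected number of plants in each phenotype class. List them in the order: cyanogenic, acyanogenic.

447.75, 348.25

Total ratio parts = 16. Expected numbers out of 796:
  cyanogenic: 796 × 9/16 = 447.75
  acyanogenic: 796 × 7/16 = 348.25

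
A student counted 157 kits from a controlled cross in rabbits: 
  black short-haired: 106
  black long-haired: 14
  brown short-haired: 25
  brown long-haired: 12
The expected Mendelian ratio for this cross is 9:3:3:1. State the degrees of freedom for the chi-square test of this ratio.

3

A goodness-of-fit test with 4 phenotype classes has df = 4 − 1 = 3.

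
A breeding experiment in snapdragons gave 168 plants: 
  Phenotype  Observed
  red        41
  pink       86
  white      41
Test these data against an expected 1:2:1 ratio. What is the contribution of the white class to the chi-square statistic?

Under the 1:2:1 hypothesis (Σ ratio = 4, N = 168):
  red: 168 × 1/4 = 42
  pink: 168 × 2/4 = 84
  white: 168 × 1/4 = 42
Contribution of white: (41 − 42)² / 42 = 0.0238

0.024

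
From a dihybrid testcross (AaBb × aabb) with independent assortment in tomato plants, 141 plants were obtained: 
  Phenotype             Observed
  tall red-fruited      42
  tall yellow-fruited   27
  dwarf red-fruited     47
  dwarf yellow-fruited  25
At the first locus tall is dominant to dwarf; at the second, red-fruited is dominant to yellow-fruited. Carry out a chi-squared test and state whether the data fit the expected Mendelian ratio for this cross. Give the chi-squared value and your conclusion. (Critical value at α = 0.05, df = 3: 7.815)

10.121; not consistent

A dihybrid testcross with independent assortment gives a 1:1:1:1 ratio.
Expected counts for N = 141 under a 1:1:1:1 ratio (total parts = 4):
  tall red-fruited: 141 × 1/4 = 35.25
  tall yellow-fruited: 141 × 1/4 = 35.25
  dwarf red-fruited: 141 × 1/4 = 35.25
  dwarf yellow-fruited: 141 × 1/4 = 35.25
χ² = Σ (O − E)² / E
  tall red-fruited: (42 − 35.25)² / 35.25 = 1.2926
  tall yellow-fruited: (27 − 35.25)² / 35.25 = 1.9309
  dwarf red-fruited: (47 − 35.25)² / 35.25 = 3.9167
  dwarf yellow-fruited: (25 − 35.25)² / 35.25 = 2.9805
χ² = 1.2926 + 1.9309 + 3.9167 + 2.9805 = 10.1207 ≈ 10.121
Degrees of freedom = 4 − 1 = 3; critical value at α = 0.05 is 7.815.
Since 10.121 > 7.815, we reject the null hypothesis — the data do not fit the 1:1:1:1 ratio.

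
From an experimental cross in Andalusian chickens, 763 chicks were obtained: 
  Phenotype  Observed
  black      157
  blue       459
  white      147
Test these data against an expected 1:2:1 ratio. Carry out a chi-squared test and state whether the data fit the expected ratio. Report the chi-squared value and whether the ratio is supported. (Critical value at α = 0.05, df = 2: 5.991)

31.750; not consistent

Under the 1:2:1 hypothesis (Σ ratio = 4, N = 763):
  black: 763 × 1/4 = 190.75
  blue: 763 × 2/4 = 381.5
  white: 763 × 1/4 = 190.75
χ² = Σ (O − E)² / E
  black: (157 − 190.75)² / 190.75 = 5.9715
  blue: (459 − 381.5)² / 381.5 = 15.7438
  white: (147 − 190.75)² / 190.75 = 10.0344
χ² = 5.9715 + 15.7438 + 10.0344 = 31.7497 ≈ 31.750
Degrees of freedom = 3 − 1 = 2; critical value at α = 0.05 is 5.991.
Since 31.750 > 5.991, we reject the null hypothesis — the data do not fit the 1:2:1 ratio.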